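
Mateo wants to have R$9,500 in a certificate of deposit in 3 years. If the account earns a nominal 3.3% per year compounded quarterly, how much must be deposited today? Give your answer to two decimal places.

R$8,608.05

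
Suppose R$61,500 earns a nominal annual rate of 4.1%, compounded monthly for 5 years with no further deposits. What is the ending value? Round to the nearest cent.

R$75,466.42

i = 0.041/12 = 0.00341667 per month; n = 5·12 = 60.
FV = 61,500 × (1 + 0.00341667)^60 = 75,466.4180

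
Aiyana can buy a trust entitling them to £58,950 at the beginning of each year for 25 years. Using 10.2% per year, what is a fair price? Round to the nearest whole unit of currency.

£580,718

PV = 58950 × [1 − (1+0.102)^(−25)] / 0.102 × (1+i) = 58950 × 9.851034 = 580,718.4674
(annuity-due: payments at period start, so ×(1+i).)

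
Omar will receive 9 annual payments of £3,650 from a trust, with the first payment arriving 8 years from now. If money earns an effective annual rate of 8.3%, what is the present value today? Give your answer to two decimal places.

£12,887.18

Value one period before first payment (t=7): 3650 × [1 − (1+0.083)^(−9)] / 0.083 = 3650 × 6.169703 = 22,519.4144
Discount back 7 years: 22,519.4144 × (1+0.083)^(−7) = 22,519.4144 × 0.572270 = 12,887.1801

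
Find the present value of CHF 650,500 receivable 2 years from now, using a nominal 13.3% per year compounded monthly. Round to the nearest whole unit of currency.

Periodic rate i = 0.133/12 = 0.0110833; n = 2 × 12 = 24 periods.
Discount factor = (1+0.0110833)^(−24) = 0.767561; PV = 650,500 × 0.767561 = 499,298.7326

CHF 499,299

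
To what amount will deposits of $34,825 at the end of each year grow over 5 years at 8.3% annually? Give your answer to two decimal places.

FV = 34825 × [(1+0.083)^5 − 1] / 0.083 = 34825 × 5.901796 = 205,530.0594

$205,530.06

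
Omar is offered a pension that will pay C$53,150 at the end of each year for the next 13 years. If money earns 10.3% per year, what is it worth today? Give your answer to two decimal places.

Annuity factor a(13|0.103) = 6.994292; PV = 53150 × 6.994292 = 371,746.6434

C$371,746.64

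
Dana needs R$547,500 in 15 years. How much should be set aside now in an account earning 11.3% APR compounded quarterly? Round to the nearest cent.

R$102,910.82

Periodic rate i = 0.113/4 = 0.02825; n = 15 × 4 = 60 periods.
Discount factor = (1+0.02825)^(−60) = 0.187965; PV = 547,500 × 0.187965 = 102,910.8186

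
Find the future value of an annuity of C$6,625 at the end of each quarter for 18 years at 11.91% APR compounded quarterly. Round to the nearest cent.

With 4 periods per year: i = 0.029775, n = 72.
Accumulation factor s(72|0.029775) = 244.128290; FV = 6625 × 244.128290 = 1,617,349.9211

C$1,617,349.92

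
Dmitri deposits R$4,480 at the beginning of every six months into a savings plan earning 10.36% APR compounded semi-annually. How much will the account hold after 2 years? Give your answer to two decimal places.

Periodic rate i = 0.1036/2 = 0.0518; n = 2 × 2 = 4 periods.
Accumulation factor s(4|0.0518) × (1+i) = 4.545535; FV = 4480 × 4.545535 = 20,363.9948
(annuity-due: payments at period start, so ×(1+i).)

R$20,363.99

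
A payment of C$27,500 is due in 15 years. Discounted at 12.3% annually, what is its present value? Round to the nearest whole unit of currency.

C$4,827

PV = FV·(1+i)^(−n) = 27,500 × 0.175511 = 4,826.5449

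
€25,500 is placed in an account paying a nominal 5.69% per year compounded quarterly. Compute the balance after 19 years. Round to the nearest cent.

€74,601.55

Periodic rate i = 0.0569/4 = 0.014225; n = 19 × 4 = 76 periods.
FV = 25,500 × (1 + 0.014225)^76 = 74,601.5496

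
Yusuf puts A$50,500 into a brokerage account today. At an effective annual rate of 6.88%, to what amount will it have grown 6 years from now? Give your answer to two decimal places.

FV = 50,500 × (1 + 0.0688)^6 = 75,278.3426

A$75,278.34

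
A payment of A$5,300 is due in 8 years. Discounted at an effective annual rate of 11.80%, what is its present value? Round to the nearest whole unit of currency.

A$2,171

PV = FV·(1+i)^(−n) = 5,300 × 0.409700 = 2,171.4080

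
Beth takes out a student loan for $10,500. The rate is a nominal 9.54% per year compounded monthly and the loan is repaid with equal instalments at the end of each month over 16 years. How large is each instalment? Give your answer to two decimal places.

i = 0.0954/12 = 0.00795 per month; n = 16·12 = 192.
PMT = 10500 / ( [1 − (1+0.00795)^(−192)] / 0.00795 ) = 10500 / 98.285261 = 106.8319

$106.83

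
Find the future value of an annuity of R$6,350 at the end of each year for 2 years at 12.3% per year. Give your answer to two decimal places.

FV = 6350 × [(1+0.123)^2 − 1] / 0.123 = 6350 × 2.123000 = 13,481.0500

R$13,481.05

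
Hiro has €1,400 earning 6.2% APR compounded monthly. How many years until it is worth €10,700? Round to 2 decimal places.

32.89 years

Periodic rate i = 0.062/12 = 0.00516667.
(1+i)^n = 10700/1400 = 7.64286, so n = ln 7.64286 / ln 1.00517 = 394.6492 months
= 394.6492/12 years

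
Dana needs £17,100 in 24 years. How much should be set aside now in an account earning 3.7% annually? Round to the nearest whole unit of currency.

PV = 17,100 / (1 + 0.037)^24 = 17,100 / 2.391609 = 7,149.9986

£7,150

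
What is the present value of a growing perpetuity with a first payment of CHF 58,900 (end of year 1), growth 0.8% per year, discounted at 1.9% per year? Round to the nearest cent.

PV = D₁/(r − g) = 58900/(0.019 − 0.008) = 5,354,545.4545

CHF 5,354,545.45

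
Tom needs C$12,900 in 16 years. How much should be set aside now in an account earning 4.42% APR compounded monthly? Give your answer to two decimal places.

C$6,368.26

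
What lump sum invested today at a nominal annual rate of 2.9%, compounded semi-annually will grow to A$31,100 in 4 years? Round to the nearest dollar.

A$27,717

With 2 periods per year: i = 0.0145, n = 8.
Discount factor = (1+0.0145)^(−8) = 0.891217; PV = 31,100 × 0.891217 = 27,716.8568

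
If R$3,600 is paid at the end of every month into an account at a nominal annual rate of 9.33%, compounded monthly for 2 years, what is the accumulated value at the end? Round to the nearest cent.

R$94,584.26

With 12 periods per year: i = 0.007775, n = 24.
Accumulation factor s(24|0.007775) = 26.273406; FV = 3600 × 26.273406 = 94,584.2600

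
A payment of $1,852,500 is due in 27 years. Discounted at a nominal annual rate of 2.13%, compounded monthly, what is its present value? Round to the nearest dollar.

$1,042,838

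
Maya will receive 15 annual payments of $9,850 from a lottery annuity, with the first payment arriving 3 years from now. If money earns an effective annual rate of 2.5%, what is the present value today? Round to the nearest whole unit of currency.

$116,080

PV at t=2 (ordinary 15-year annuity): 9850 × a(15|0.025) = 9850 × 12.381378 = 121,956.5706
PV₀ = 121,956.5706 / (1+0.025)^2 = 121,956.5706 / 1.050625 = 116,080.0196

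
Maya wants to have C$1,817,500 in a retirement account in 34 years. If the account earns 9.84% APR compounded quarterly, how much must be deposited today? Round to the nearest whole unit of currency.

i = 0.0984/4 = 0.0246 per quarter; n = 34·4 = 136.
PV = FV·(1+i)^(−n) = 1,817,500 × 0.036695 = 66,693.3619

C$66,693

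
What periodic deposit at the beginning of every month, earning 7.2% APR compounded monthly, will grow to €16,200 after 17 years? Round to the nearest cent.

Periodic rate i = 0.072/12 = 0.006; n = 17 × 12 = 204 periods.
FV-annuity factor × (1+i) = 400.446425; PMT = 16200 / 400.446425 = 40.4548

€40.45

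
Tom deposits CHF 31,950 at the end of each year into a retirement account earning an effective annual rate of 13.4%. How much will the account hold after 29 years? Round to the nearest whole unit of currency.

FV = PMT · [(1+i)^n − 1] / i = 31950 · 278.740051 = 8,905,744.6349

CHF 8,905,745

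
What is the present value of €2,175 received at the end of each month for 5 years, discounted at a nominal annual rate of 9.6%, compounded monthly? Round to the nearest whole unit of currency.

Periodic rate i = 0.096/12 = 0.008; n = 5 × 12 = 60 periods.
Annuity factor a(60|0.008) = 47.504214; PV = 2175 × 47.504214 = 103,321.6658

€103,322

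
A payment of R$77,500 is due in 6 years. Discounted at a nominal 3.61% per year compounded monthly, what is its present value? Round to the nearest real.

R$62,427

With 12 periods per year: i = 0.00300833, n = 72.
Discount factor = (1+0.00300833)^(−72) = 0.805514; PV = 77,500 × 0.805514 = 62,427.3254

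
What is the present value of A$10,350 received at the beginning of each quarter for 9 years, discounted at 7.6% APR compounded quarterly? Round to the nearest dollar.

Periodic rate i = 0.076/4 = 0.019; n = 9 × 4 = 36 periods.
PV = 10350 × [1 − (1+0.019)^(−36)] / 0.019 × (1+i) = 10350 × 26.395163 = 273,189.9365
(Beginning-of-period payments → annuity-due factor ×(1+i).)

A$273,190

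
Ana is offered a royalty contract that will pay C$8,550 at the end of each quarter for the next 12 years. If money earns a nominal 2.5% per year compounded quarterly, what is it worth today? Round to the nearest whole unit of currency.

C$353,614

i = 0.025/4 = 0.00625 per quarter; n = 12·4 = 48.
PV = PMT · [1 − (1+i)^(−n)] / i = 8550 · 41.358371 = 353,614.0732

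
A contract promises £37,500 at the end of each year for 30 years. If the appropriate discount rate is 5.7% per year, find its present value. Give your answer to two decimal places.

PV = 37500 × [1 − (1+0.057)^(−30)] / 0.057 = 37500 × 14.218217 = 533,183.1536

£533,183.15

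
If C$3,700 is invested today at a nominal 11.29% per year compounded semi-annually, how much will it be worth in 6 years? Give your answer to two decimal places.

With 2 periods per year: i = 0.05645, n = 12.
FV = 3,700 × (1 + 0.05645)^12 = 7,151.3675

C$7,151.37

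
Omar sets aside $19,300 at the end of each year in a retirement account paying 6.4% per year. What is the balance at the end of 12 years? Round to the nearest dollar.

Accumulation factor s(12|0.064) = 17.269218; FV = 19300 × 17.269218 = 333,295.9004

$333,296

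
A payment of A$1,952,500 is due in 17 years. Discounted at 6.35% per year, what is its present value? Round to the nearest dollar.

PV = 1,952,500 / (1 + 0.0635)^17 = 1,952,500 / 2.847983 = 685,572.8976

A$685,573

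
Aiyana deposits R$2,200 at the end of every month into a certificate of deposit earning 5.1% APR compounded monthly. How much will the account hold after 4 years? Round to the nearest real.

R$116,868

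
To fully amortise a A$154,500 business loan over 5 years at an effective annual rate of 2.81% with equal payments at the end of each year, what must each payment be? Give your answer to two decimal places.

A$33,552.98

PMT = 154500 / ( [1 − (1+0.0281)^(−5)] / 0.0281 ) = 154500 / 4.604658 = 33,552.9789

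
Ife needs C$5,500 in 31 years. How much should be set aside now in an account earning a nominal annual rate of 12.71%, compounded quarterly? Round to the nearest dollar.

C$114

i = 0.1271/4 = 0.031775 per quarter; n = 31·4 = 124.
PV = 5,500 / (1 + 0.031775)^124 = 5,500 / 48.365990 = 113.7163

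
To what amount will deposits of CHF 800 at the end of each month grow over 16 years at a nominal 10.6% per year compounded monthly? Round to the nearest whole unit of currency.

CHF 399,545

Periodic rate i = 0.106/12 = 0.00883333; n = 16 × 12 = 192 periods.
FV = PMT · [(1+i)^n − 1] / i = 800 · 499.431535 = 399,545.2280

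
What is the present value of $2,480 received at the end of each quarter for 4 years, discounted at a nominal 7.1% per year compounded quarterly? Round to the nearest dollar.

Periodic rate i = 0.071/4 = 0.01775; n = 4 × 4 = 16 periods.
PV = 2480 × [1 − (1+0.01775)^(−16)] / 0.01775 = 2480 × 13.822863 = 34,280.7014

$34,281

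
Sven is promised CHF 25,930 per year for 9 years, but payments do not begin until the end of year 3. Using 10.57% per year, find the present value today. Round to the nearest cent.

CHF 119,426.23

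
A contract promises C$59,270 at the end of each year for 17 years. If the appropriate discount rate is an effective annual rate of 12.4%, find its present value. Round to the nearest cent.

C$412,462.05

Annuity factor a(17|0.124) = 6.959036; PV = 59270 × 6.959036 = 412,462.0511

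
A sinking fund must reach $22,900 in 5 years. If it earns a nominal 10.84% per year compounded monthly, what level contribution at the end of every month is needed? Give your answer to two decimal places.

With 12 periods per year: i = 0.00903333, n = 60.
FV-annuity factor = 79.180442; PMT = 22900 / 79.180442 = 289.2128

$289.21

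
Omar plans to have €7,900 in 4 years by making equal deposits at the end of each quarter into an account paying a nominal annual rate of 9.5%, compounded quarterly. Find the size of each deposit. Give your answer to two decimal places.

Periodic rate i = 0.095/4 = 0.02375; n = 4 × 4 = 16 periods.
FV-annuity factor = 19.191709; PMT = 7900 / 19.191709 = 411.6361

€411.64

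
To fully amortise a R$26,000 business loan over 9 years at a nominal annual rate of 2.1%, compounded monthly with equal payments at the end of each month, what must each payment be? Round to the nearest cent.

R$264.42

Periodic rate i = 0.021/12 = 0.00175; n = 9 × 12 = 108 periods.
Annuity-PV factor = 98.329569; PMT = 26000 / 98.329569 = 264.4169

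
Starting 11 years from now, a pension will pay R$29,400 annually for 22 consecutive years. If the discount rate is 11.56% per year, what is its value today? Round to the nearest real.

Value one period before first payment (t=10): 29400 × [1 − (1+0.1156)^(−22)] / 0.1156 = 29400 × 7.870949 = 231,405.9055
PV₀ = 231,405.9055 / (1+0.1156)^10 = 231,405.9055 / 2.985967 = 77,497.8014

R$77,498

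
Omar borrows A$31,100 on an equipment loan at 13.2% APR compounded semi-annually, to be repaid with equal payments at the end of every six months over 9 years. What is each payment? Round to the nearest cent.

With 2 periods per year: i = 0.066, n = 18.
Annuity-PV factor = 10.356098; PMT = 31100 / 10.356098 = 3,003.0615

A$3,003.06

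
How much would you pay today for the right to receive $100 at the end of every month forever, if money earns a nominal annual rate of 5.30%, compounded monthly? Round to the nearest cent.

Periodic rate i = 0.053/12 = 0.00441667.
PV = C/r = 100/0.00441667 = 22,641.5094

$22,641.51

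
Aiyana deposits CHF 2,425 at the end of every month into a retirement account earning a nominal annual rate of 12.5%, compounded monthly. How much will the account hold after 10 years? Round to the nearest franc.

Periodic rate i = 0.125/12 = 0.0104167; n = 10 × 12 = 120 periods.
FV = 2425 × [(1+0.0104167)^120 − 1] / 0.0104167 = 2425 × 236.913480 = 574,515.1885

CHF 574,515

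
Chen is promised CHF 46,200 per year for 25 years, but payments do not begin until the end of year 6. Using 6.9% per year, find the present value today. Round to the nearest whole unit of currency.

Value one period before first payment (t=5): 46200 × [1 − (1+0.069)^(−25)] / 0.069 = 46200 × 11.759322 = 543,280.6576
PV₀ = 543,280.6576 / (1+0.069)^5 = 543,280.6576 / 1.396010 = 389,166.7407

CHF 389,167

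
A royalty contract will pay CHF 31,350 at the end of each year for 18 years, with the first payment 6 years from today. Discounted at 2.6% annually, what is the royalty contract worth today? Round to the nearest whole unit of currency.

CHF 392,389

Value one period before first payment (t=5): 31350 × [1 − (1+0.026)^(−18)] / 0.026 = 31350 × 14.230381 = 446,122.4474
PV₀ = 446,122.4474 / (1+0.026)^5 = 446,122.4474 / 1.136938 = 392,389.4048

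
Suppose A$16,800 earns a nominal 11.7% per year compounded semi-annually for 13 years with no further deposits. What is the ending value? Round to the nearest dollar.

A$73,667

Periodic rate i = 0.117/2 = 0.0585; n = 13 × 2 = 26 periods.
FV = 16,800 × (1 + 0.0585)^26 = 73,666.7827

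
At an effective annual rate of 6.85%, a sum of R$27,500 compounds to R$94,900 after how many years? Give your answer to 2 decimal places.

18.69 years

(1+i)^n = 94900/27500 = 3.45091, so n = ln 3.45091 / ln 1.0685 = 18.6948 years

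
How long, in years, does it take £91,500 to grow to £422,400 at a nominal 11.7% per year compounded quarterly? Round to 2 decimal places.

13.26 years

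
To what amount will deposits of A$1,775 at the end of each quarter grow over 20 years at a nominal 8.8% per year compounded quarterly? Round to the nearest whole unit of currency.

A$379,413

Periodic rate i = 0.088/4 = 0.022; n = 20 × 4 = 80 periods.
FV = PMT · [(1+i)^n − 1] / i = 1775 · 213.753802 = 379,412.9983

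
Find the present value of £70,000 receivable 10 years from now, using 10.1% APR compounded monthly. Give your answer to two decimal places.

£25,603.32

Periodic rate i = 0.101/12 = 0.00841667; n = 10 × 12 = 120 periods.
PV = 70,000 / (1 + 0.00841667)^120 = 70,000 / 2.734021 = 25,603.3182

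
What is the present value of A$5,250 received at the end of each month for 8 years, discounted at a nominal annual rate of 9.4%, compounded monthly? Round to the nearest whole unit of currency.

i = 0.094/12 = 0.00783333 per month; n = 8·12 = 96.
PV = PMT · [1 − (1+i)^(−n)] / i = 5250 · 67.301352 = 353,332.0968

A$353,332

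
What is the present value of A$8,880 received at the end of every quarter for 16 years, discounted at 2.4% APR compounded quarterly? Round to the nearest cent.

A$470,768.15

With 4 periods per year: i = 0.006, n = 64.
PV = 8880 × [1 − (1+0.006)^(−64)] / 0.006 = 8880 × 53.014431 = 470,768.1465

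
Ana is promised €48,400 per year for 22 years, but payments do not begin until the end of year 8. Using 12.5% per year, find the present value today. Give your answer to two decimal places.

€157,051.90

PV at t=7 (ordinary 22-year annuity): 48400 × a(22|0.125) = 48400 × 7.400575 = 358,187.8540
Discount back 7 years: 358,187.8540 × (1+0.125)^(−7) = 358,187.8540 × 0.438462 = 157,051.9011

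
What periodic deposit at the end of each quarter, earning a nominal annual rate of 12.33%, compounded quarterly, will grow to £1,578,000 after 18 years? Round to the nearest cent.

£6,158.38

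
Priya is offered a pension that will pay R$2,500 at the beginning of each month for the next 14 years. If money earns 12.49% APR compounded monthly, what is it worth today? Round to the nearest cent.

With 12 periods per year: i = 0.0104083, n = 168.
PV = 2500 × [1 − (1+0.0104083)^(−168)] / 0.0104083 × (1+i) = 2500 × 80.030438 = 200,076.0956
(annuity-due: payments at period start, so ×(1+i).)

R$200,076.10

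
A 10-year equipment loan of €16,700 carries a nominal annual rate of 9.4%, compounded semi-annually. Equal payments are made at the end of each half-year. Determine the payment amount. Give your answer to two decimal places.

i = 0.094/2 = 0.047 per half-year; n = 10·2 = 20.
PMT = 16700 / ( [1 − (1+0.047)^(−20)] / 0.047 ) = 16700 / 12.785407 = 1,306.1767

€1,306.18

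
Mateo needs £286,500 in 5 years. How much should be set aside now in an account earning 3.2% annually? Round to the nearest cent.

£244,751.94

Discount factor = (1+0.032)^(−5) = 0.854283; PV = 286,500 × 0.854283 = 244,751.9383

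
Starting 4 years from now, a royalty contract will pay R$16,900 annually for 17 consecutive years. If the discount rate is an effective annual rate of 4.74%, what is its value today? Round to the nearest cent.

R$169,084.81

Value one period before first payment (t=3): 16900 × [1 − (1+0.0474)^(−17)] / 0.0474 = 16900 × 11.496234 = 194,286.3578
Discount back 3 years: 194,286.3578 × (1+0.0474)^(−3) = 194,286.3578 × 0.870287 = 169,084.8117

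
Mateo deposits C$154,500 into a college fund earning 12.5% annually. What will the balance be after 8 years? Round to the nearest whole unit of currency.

C$396,414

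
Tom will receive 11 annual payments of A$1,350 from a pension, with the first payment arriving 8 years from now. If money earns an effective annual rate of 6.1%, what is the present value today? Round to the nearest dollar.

PV at t=7 (ordinary 11-year annuity): 1350 × a(11|0.061) = 1350 × 7.846694 = 10,593.0366
Discount back 7 years: 10,593.0366 × (1+0.061)^(−7) = 10,593.0366 × 0.660682 = 6,998.6260

A$6,999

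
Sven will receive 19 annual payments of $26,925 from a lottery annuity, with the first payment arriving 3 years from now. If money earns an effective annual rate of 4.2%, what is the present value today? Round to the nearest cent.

Value one period before first payment (t=2): 26925 × [1 − (1+0.042)^(−19)] / 0.042 = 26925 × 12.913600 = 347,698.6857
PV₀ = 347,698.6857 / (1+0.042)^2 = 347,698.6857 / 1.085764 = 320,234.1261

$320,234.13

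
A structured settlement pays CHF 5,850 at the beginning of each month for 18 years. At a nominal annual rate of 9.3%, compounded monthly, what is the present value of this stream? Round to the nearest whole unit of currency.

CHF 617,140

With 12 periods per year: i = 0.00775, n = 216.
Annuity factor a(216|0.00775) × (1+i) = 105.493938; PV = 5850 × 105.493938 = 617,139.5362
(annuity-due: payments at period start, so ×(1+i).)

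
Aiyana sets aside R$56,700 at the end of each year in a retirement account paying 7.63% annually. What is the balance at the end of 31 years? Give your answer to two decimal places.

R$6,517,807.72

Accumulation factor s(31|0.0763) = 114.952517; FV = 56700 × 114.952517 = 6,517,807.7175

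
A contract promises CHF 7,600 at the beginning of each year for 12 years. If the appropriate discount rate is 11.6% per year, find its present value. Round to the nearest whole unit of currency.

CHF 53,527

PV = 7600 × [1 − (1+0.116)^(−12)] / 0.116 × (1+i) = 7600 × 7.042969 = 53,526.5636
(Beginning-of-period payments → annuity-due factor ×(1+i).)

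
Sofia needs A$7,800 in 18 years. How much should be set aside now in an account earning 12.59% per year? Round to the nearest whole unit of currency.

A$923

PV = 7,800 / (1 + 0.1259)^18 = 7,800 / 8.452725 = 922.7793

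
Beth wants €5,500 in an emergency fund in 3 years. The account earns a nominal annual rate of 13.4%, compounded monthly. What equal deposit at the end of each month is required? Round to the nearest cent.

€124.96

i = 0.134/12 = 0.0111667 per month; n = 3·12 = 36.
PMT = 5500 / ( [(1+0.0111667)^36 − 1] / 0.0111667 ) = 5500 / 44.013556 = 124.9615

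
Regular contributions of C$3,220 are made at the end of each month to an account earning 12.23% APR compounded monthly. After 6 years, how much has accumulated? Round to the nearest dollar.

i = 0.1223/12 = 0.0101917 per month; n = 6·12 = 72.
FV = PMT · [(1+i)^n − 1] / i = 3220 · 105.503730 = 339,722.0102

C$339,722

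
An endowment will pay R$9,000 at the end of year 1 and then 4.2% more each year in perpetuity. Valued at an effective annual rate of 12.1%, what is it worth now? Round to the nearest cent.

PV = PMT / (i − g) = 9000 / (0.121 − 0.042) = 9000 / 0.079000 = 113,924.0506

R$113,924.05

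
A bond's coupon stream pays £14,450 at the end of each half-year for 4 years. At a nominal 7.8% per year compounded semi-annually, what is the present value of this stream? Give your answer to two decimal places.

With 2 periods per year: i = 0.039, n = 8.
Annuity factor a(8|0.039) = 6.760633; PV = 14450 × 6.760633 = 97,691.1526

£97,691.15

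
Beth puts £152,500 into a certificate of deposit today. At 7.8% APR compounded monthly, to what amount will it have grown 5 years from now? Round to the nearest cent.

£224,955.49

Periodic rate i = 0.078/12 = 0.0065; n = 5 × 12 = 60 periods.
FV = 152,500 × (1 + 0.0065)^60 = 224,955.4903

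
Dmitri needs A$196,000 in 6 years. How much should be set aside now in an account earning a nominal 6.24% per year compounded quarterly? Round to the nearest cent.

With 4 periods per year: i = 0.0156, n = 24.
PV = FV·(1+i)^(−n) = 196,000 × 0.689692 = 135,179.6938

A$135,179.69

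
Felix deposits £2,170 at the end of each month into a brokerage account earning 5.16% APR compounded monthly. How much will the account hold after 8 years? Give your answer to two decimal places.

£257,223.79

i = 0.0516/12 = 0.0043 per month; n = 8·12 = 96.
Accumulation factor s(96|0.0043) = 118.536309; FV = 2170 × 118.536309 = 257,223.7912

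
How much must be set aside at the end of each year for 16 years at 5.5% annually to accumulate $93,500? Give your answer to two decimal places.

$3,794.47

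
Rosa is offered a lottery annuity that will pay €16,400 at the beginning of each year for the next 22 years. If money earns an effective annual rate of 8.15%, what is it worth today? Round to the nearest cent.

Annuity factor a(22|0.0815) × (1+i) = 10.902464; PV = 16400 × 10.902464 = 178,800.4047
(Beginning-of-period payments → annuity-due factor ×(1+i).)

€178,800.40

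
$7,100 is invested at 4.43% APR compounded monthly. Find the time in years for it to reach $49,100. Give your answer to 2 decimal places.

Periodic rate i = 0.0443/12 = 0.00369167.
(1+i)^n = 49100/7100 = 6.91549, so n = ln 6.91549 / ln 1.00369 = 524.7850 months
= 524.7850/12 years

43.73 years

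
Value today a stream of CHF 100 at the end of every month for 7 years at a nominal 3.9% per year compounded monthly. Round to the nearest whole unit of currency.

With 12 periods per year: i = 0.00325, n = 84.
PV = 100 × [1 − (1+0.00325)^(−84)] / 0.00325 = 100 × 73.406224 = 7,340.6224

CHF 7,341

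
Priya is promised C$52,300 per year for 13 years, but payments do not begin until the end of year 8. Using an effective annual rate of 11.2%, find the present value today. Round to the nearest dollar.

C$166,230

PV at t=7 (ordinary 13-year annuity): 52300 × a(13|0.112) = 52300 × 6.682520 = 349,495.7833
PV₀ = 349,495.7833 / (1+0.112)^7 = 349,495.7833 / 2.102488 = 166,229.6267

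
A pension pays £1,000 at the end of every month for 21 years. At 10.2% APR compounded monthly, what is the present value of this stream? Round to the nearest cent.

i = 0.102/12 = 0.0085 per month; n = 21·12 = 252.
PV = 1000 × [1 − (1+0.0085)^(−252)] / 0.0085 = 1000 × 103.707352 = 103,707.3523

£103,707.35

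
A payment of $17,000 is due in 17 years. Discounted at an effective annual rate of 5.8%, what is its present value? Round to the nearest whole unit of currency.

$6,519

Discount factor = (1+0.058)^(−17) = 0.383481; PV = 17,000 × 0.383481 = 6,519.1740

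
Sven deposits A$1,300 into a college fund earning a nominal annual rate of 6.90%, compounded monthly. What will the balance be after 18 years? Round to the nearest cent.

With 12 periods per year: i = 0.00575, n = 216.
1,300 × (1+0.00575)^216 = 1,300 × 3.450237 = 4,485.3079

A$4,485.31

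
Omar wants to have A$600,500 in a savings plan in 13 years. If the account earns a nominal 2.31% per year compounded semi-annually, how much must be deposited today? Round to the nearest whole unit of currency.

With 2 periods per year: i = 0.01155, n = 26.
PV = FV·(1+i)^(−n) = 600,500 × 0.741872 = 445,493.9360

A$445,494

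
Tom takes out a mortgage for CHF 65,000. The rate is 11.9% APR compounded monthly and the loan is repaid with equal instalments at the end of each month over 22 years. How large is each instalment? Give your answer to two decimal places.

CHF 696.02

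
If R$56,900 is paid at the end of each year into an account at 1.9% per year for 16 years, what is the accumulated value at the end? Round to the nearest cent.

FV = 56900 × [(1+0.019)^16 − 1] / 0.019 = 56900 × 18.495233 = 1,052,378.7577

R$1,052,378.76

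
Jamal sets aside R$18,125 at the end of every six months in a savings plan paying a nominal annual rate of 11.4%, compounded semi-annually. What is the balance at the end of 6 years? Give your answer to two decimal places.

i = 0.114/2 = 0.057 per half-year; n = 6·2 = 12.
FV = PMT · [(1+i)^n − 1] / i = 18125 · 16.577395 = 300,465.2845

R$300,465.28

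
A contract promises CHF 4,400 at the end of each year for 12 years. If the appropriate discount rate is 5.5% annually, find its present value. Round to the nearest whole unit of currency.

Annuity factor a(12|0.055) = 8.618518; PV = 4400 × 8.618518 = 37,921.4785

CHF 37,921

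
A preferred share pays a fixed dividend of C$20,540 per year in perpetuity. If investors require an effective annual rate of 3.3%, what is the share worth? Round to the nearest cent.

PV = PMT / i = 20540 / 0.033 = 622,424.2424

C$622,424.24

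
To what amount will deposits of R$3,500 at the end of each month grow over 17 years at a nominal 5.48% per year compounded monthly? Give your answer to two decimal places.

Periodic rate i = 0.0548/12 = 0.00456667; n = 17 × 12 = 204 periods.
FV = 3500 × [(1+0.00456667)^204 − 1] / 0.00456667 = 3500 × 335.734994 = 1,175,072.4773

R$1,175,072.48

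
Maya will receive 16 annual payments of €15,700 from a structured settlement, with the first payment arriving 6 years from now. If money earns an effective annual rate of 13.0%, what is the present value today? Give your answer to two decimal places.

€56,273.81

PV at t=5 (ordinary 16-year annuity): 15700 × a(16|0.13) = 15700 × 6.603875 = 103,680.8385
Discount back 5 years: 103,680.8385 × (1+0.13)^(−5) = 103,680.8385 × 0.542760 = 56,273.8053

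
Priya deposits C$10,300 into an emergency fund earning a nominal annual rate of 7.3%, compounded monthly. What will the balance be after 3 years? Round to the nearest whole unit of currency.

C$12,813

i = 0.073/12 = 0.00608333 per month; n = 3·12 = 36.
10,300 × (1+0.00608333)^36 = 10,300 × 1.244006 = 12,813.2586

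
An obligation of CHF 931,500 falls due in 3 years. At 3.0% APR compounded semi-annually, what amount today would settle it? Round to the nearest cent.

CHF 851,896.05

With 2 periods per year: i = 0.015, n = 6.
PV = FV·(1+i)^(−n) = 931,500 × 0.914542 = 851,896.0523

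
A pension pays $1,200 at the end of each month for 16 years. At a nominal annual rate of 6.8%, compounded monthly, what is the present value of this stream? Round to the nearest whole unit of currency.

i = 0.068/12 = 0.00566667 per month; n = 16·12 = 192.
Annuity factor a(192|0.00566667) = 116.836623; PV = 1200 × 116.836623 = 140,203.9479

$140,204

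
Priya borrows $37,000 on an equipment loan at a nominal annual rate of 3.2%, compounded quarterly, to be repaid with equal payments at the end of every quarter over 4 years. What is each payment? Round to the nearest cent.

Periodic rate i = 0.032/4 = 0.008; n = 4 × 4 = 16 periods.
Annuity-PV factor = 14.962301; PMT = 37000 / 14.962301 = 2,472.8816

$2,472.88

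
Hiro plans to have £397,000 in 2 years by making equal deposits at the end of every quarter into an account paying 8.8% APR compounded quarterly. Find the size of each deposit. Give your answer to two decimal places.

Periodic rate i = 0.088/4 = 0.022; n = 2 × 4 = 8 periods.
PMT = 397000 / ( [(1+0.022)^8 − 1] / 0.022 ) = 397000 / 8.643863 = 45,928.5411

£45,928.54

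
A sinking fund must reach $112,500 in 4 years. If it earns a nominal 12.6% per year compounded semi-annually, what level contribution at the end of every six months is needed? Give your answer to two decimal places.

$11,244.74

i = 0.126/2 = 0.063 per half-year; n = 4·2 = 8.
PMT = 112500 / ( [(1+0.063)^8 − 1] / 0.063 ) = 112500 / 10.004678 = 11,244.7400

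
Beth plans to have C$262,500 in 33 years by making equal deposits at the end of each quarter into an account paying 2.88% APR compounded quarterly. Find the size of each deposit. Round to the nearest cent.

Periodic rate i = 0.0288/4 = 0.0072; n = 33 × 4 = 132 periods.
PMT = 262500 / ( [(1+0.0072)^132 − 1] / 0.0072 ) = 262500 / 219.159860 = 1,197.7558

C$1,197.76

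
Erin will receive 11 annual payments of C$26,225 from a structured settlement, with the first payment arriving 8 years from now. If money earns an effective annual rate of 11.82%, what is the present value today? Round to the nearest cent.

Value one period before first payment (t=7): 26225 × [1 − (1+0.1182)^(−11)] / 0.1182 = 26225 × 5.984707 = 156,948.9437
PV₀ = 156,948.9437 / (1+0.1182)^7 = 156,948.9437 / 2.185931 = 71,799.5929

C$71,799.59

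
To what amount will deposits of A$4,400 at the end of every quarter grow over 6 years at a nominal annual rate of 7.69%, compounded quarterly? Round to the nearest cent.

Periodic rate i = 0.0769/4 = 0.019225; n = 6 × 4 = 24 periods.
FV = 4400 × [(1+0.019225)^24 − 1] / 0.019225 = 4400 × 30.135853 = 132,597.7550

A$132,597.75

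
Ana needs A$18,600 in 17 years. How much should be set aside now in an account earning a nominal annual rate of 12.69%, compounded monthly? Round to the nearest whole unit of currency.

A$2,175

With 12 periods per year: i = 0.010575, n = 204.
PV = FV·(1+i)^(−n) = 18,600 × 0.116954 = 2,175.3477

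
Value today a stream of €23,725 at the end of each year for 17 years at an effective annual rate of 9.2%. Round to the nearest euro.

PV = PMT · [1 − (1+i)^(−n)] / i = 23725 · 8.434967 = 200,119.5893

€200,120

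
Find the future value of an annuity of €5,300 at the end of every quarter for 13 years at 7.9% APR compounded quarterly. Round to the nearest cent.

€473,607.97

i = 0.079/4 = 0.01975 per quarter; n = 13·4 = 52.
FV = 5300 × [(1+0.01975)^52 − 1] / 0.01975 = 5300 × 89.359994 = 473,607.9692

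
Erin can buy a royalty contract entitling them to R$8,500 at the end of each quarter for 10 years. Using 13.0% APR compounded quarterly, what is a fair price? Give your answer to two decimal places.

R$188,771.68

i = 0.13/4 = 0.0325 per quarter; n = 10·4 = 40.
PV = 8500 × [1 − (1+0.0325)^(−40)] / 0.0325 = 8500 × 22.208433 = 188,771.6825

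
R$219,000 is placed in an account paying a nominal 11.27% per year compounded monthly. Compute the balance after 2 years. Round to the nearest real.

i = 0.1127/12 = 0.00939167 per month; n = 2·12 = 24.
219,000 × (1+0.00939167)^24 = 219,000 × 1.251507 = 274,079.9548

R$274,080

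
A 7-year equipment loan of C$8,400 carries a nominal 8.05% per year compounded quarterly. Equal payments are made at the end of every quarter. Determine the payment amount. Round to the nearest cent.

C$395.35

With 4 periods per year: i = 0.020125, n = 28.
PMT = 8400 / ( [1 − (1+0.020125)^(−28)] / 0.020125 ) = 8400 / 21.246849 = 395.3527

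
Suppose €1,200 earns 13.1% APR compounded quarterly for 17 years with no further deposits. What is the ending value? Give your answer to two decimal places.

With 4 periods per year: i = 0.03275, n = 68.
FV = 1,200 × (1 + 0.03275)^68 = 10,736.3113

€10,736.31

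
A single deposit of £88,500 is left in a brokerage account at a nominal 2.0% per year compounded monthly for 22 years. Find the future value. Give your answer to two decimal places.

£137,364.27

Periodic rate i = 0.02/12 = 0.00166667; n = 22 × 12 = 264 periods.
FV = PV·(1+i)^n = 88,500 × 1.552139 = 137,364.2686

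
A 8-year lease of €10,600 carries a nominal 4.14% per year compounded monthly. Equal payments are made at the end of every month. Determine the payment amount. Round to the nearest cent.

€129.90

Periodic rate i = 0.0414/12 = 0.00345; n = 8 × 12 = 96 periods.
PMT = 10600 / ( [1 − (1+0.00345)^(−96)] / 0.00345 ) = 10600 / 81.602620 = 129.8978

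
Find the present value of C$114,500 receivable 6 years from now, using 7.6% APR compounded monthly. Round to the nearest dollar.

C$72,676

i = 0.076/12 = 0.00633333 per month; n = 6·12 = 72.
Discount factor = (1+0.00633333)^(−72) = 0.634726; PV = 114,500 × 0.634726 = 72,676.1126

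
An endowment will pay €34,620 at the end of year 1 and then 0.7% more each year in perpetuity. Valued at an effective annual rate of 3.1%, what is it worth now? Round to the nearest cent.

€1,442,500.00

PV = PMT / (i − g) = 34620 / (0.031 − 0.007) = 34620 / 0.024000 = 1,442,500.0000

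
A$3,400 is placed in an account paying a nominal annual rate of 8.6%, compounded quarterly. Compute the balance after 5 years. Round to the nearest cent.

i = 0.086/4 = 0.0215 per quarter; n = 5·4 = 20.
3,400 × (1+0.0215)^20 = 3,400 × 1.530268 = 5,202.9103

A$5,202.91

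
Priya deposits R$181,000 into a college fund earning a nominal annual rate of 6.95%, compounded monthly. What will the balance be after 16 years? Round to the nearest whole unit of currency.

R$548,556

With 12 periods per year: i = 0.00579167, n = 192.
FV = 181,000 × (1 + 0.00579167)^192 = 548,555.9304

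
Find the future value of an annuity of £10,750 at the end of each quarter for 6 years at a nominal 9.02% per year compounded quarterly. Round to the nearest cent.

With 4 periods per year: i = 0.02255, n = 24.
FV = PMT · [(1+i)^n − 1] / i = 10750 · 31.386678 = 337,406.7842

£337,406.78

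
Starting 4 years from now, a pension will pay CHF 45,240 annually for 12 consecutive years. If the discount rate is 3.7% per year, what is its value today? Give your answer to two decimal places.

Value one period before first payment (t=3): 45240 × [1 − (1+0.037)^(−12)] / 0.037 = 45240 × 9.550578 = 432,068.1403
PV₀ = 432,068.1403 / (1+0.037)^3 = 432,068.1403 / 1.115158 = 387,450.2759

CHF 387,450.28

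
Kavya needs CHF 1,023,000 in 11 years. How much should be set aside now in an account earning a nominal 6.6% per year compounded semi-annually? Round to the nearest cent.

CHF 500,804.89

Periodic rate i = 0.066/2 = 0.033; n = 11 × 2 = 22 periods.
PV = 1,023,000 / (1 + 0.033)^22 = 1,023,000 / 2.042712 = 500,804.8894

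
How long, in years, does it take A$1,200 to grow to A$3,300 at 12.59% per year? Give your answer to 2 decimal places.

8.53 years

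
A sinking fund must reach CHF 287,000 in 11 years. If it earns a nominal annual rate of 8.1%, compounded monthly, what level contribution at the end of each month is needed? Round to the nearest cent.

CHF 1,354.46

Periodic rate i = 0.081/12 = 0.00675; n = 11 × 12 = 132 periods.
PMT = 287000 / ( [(1+0.00675)^132 − 1] / 0.00675 ) = 287000 / 211.893284 = 1,354.4554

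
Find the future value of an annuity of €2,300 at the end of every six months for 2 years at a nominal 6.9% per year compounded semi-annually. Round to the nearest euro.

With 2 periods per year: i = 0.0345, n = 4.
Accumulation factor s(4|0.0345) = 4.211802; FV = 2300 × 4.211802 = 9,687.1447

€9,687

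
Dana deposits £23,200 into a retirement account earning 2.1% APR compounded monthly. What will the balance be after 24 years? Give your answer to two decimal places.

i = 0.021/12 = 0.00175 per month; n = 24·12 = 288.
23,200 × (1+0.00175)^288 = 23,200 × 1.654600 = 38,386.7287

£38,386.73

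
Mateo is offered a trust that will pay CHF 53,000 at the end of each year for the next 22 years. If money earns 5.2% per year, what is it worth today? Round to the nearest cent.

PV = 53000 × [1 − (1+0.052)^(−22)] / 0.052 = 53000 × 12.926273 = 685,092.4760

CHF 685,092.48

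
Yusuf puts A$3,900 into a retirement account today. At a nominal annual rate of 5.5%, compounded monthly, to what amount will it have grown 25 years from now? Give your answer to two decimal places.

With 12 periods per year: i = 0.00458333, n = 300.
FV = PV·(1+i)^n = 3,900 × 3.942672 = 15,376.4191

A$15,376.42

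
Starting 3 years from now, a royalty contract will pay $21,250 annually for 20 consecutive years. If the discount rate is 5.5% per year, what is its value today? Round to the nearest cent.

PV at t=2 (ordinary 20-year annuity): 21250 × a(20|0.055) = 21250 × 11.950382 = 253,945.6278
PV₀ = 253,945.6278 / (1+0.055)^2 = 253,945.6278 / 1.113025 = 228,158.0628

$228,158.06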